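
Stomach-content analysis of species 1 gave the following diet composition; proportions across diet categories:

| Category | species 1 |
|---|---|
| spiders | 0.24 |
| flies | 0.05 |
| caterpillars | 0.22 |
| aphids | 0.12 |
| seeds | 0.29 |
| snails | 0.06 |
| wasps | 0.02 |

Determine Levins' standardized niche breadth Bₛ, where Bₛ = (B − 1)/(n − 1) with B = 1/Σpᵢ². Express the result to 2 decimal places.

0.62

Σpᵢ² = 0.24² + 0.05² + 0.22² + 0.12² + 0.29² + 0.06² + 0.02² = 0.0576 + 0.0025 + 0.0484 + 0.0144 + 0.0841 + 0.0036 + 0.0004 = 0.2110
B = 1 / 0.2110 = 4.7393
Bₛ = (B − 1)/(n − 1) = (4.7393 − 1)/(7 − 1) = 3.7393/6 = 0.6232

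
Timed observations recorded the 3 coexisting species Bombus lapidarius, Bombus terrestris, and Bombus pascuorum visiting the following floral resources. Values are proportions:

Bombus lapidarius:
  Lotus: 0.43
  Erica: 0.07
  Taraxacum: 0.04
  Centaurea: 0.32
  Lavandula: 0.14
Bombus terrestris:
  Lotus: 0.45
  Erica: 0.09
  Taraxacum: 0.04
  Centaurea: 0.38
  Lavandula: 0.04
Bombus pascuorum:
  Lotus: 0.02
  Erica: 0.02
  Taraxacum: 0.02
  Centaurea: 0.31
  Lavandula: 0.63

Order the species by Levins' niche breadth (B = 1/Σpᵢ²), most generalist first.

Σp_lapiᵢ² = 0.43² + 0.07² + 0.04² + 0.32² + 0.14² = 0.1849 + 0.0049 + 0.0016 + 0.1024 + 0.0196 = 0.3134
B_lapi = 1 / 0.3134 = 3.1908
Σp_terrᵢ² = 0.45² + 0.09² + 0.04² + 0.38² + 0.04² = 0.2025 + 0.0081 + 0.0016 + 0.1444 + 0.0016 = 0.3582
B_terr = 1 / 0.3582 = 2.7917
Σp_pascᵢ² = 0.02² + 0.02² + 0.02² + 0.31² + 0.63² = 0.0004 + 0.0004 + 0.0004 + 0.0961 + 0.3969 = 0.4942
B_pasc = 1 / 0.4942 = 2.0235
Ranking by B (broadest → narrowest): Bombus lapidarius (3.19) > Bombus terrestris (2.79) > Bombus pascuorum (2.02)

Bombus lapidarius > Bombus terrestris > Bombus pascuorum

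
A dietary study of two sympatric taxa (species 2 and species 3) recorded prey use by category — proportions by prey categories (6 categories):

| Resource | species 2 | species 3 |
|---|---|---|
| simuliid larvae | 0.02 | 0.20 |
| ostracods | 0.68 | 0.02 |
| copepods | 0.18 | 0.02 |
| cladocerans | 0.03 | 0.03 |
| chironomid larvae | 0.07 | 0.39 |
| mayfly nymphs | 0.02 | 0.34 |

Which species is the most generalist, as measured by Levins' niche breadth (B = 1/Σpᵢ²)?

Σp_2ᵢ² = 0.02² + 0.68² + 0.18² + 0.03² + 0.07² + 0.02² = 0.0004 + 0.4624 + 0.0324 + 0.0009 + 0.0049 + 0.0004 = 0.5014
B_2 = 1 / 0.5014 = 1.9944
Σp_3ᵢ² = 0.20² + 0.02² + 0.02² + 0.03² + 0.39² + 0.34² = 0.0400 + 0.0004 + 0.0004 + 0.0009 + 0.1521 + 0.1156 = 0.3094
B_3 = 1 / 0.3094 = 3.2321
Highest B → broadest niche (most generalist): species 3 (B = 3.23).

species 3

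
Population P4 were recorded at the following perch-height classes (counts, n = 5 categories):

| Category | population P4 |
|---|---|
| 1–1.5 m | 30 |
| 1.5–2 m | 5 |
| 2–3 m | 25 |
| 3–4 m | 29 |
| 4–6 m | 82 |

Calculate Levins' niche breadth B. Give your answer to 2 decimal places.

Proportions for population P4 (n=171): 30/171=0.1754, 5/171=0.0292, 25/171=0.1462, 29/171=0.1696, 82/171=0.4795
Σpᵢ² = 0.1754² + 0.0292² + 0.1462² + 0.1696² + 0.4795² = 0.030765 + 0.000853 + 0.021374 + 0.028764 + 0.229920 = 0.311676
B = 1 / 0.311676 = 3.2085

3.21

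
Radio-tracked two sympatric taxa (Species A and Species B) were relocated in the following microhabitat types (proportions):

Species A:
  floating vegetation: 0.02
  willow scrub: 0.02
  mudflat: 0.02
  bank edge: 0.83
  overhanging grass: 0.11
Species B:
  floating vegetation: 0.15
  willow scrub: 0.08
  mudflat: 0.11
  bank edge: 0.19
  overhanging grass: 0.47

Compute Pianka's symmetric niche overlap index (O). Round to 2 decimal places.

0.47

Σ p₁ᵢp₂ᵢ = 0.0030 + 0.0016 + 0.0022 + 0.1577 + 0.0517 = 0.2162
Σp_1ᵢ² = 0.02² + 0.02² + 0.02² + 0.83² + 0.11² = 0.0004 + 0.0004 + 0.0004 + 0.6889 + 0.0121 = 0.7022
Σp_2ᵢ² = 0.15² + 0.08² + 0.11² + 0.19² + 0.47² = 0.0225 + 0.0064 + 0.0121 + 0.0361 + 0.2209 = 0.2980
O = 0.2162 / √(0.7022 × 0.2980) = 0.2162 / 0.45744 = 0.4726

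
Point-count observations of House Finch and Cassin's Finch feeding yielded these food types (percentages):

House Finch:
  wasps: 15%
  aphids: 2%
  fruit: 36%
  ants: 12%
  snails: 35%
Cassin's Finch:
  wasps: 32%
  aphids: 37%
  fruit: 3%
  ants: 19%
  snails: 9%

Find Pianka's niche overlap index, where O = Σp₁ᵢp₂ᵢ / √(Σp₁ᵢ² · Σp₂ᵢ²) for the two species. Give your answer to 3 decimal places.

Convert percentages to proportions (divide by 100).
Σ p₁ᵢp₂ᵢ = 0.0480 + 0.0074 + 0.0108 + 0.0228 + 0.0315 = 0.1205
Σp_1ᵢ² = 0.15² + 0.02² + 0.36² + 0.12² + 0.35² = 0.0225 + 0.0004 + 0.1296 + 0.0144 + 0.1225 = 0.2894
Σp_2ᵢ² = 0.32² + 0.37² + 0.03² + 0.19² + 0.09² = 0.1024 + 0.1369 + 0.0009 + 0.0361 + 0.0081 = 0.2844
O = 0.1205 / √(0.2894 × 0.2844) = 0.1205 / 0.286889 = 0.42002

0.420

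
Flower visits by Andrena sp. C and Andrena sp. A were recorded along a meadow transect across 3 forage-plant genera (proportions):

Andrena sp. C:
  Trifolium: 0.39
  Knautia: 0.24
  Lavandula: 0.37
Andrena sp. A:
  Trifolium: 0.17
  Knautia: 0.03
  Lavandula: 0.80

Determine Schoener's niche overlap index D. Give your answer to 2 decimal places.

0.57

Σ|p₁ᵢ − p₂ᵢ| = 0.22 + 0.21 + 0.43 = 0.86
D = 1 − ½ × 0.86 = 1 − 0.430 = 0.5700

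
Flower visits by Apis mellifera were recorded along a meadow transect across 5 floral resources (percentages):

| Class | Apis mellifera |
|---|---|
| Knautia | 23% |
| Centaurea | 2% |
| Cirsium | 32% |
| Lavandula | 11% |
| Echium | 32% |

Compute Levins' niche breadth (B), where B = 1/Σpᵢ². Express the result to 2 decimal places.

3.70

Convert percentages to proportions (divide by 100).
Σpᵢ² = 0.23² + 0.02² + 0.32² + 0.11² + 0.32² = 0.0529 + 0.0004 + 0.1024 + 0.0121 + 0.1024 = 0.2702
B = 1 / 0.2702 = 3.7010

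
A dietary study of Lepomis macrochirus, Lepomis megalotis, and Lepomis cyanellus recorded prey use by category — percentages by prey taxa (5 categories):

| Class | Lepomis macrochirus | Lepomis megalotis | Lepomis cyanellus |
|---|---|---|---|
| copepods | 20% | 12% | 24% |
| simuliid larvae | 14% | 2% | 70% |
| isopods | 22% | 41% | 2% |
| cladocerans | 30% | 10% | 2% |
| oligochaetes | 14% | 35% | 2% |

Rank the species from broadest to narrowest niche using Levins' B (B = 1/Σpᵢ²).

Convert percentages to proportions (divide by 100).
Σp_macrᵢ² = 0.20² + 0.14² + 0.22² + 0.30² + 0.14² = 0.0400 + 0.0196 + 0.0484 + 0.0900 + 0.0196 = 0.2176
B_macr = 1 / 0.2176 = 4.5956
Σp_megaᵢ² = 0.12² + 0.02² + 0.41² + 0.10² + 0.35² = 0.0144 + 0.0004 + 0.1681 + 0.0100 + 0.1225 = 0.3154
B_mega = 1 / 0.3154 = 3.1706
Σp_cyanᵢ² = 0.24² + 0.70² + 0.02² + 0.02² + 0.02² = 0.0576 + 0.4900 + 0.0004 + 0.0004 + 0.0004 = 0.5488
B_cyan = 1 / 0.5488 = 1.8222
Ranking by B (broadest → narrowest): Lepomis macrochirus (4.60) > Lepomis megalotis (3.17) > Lepomis cyanellus (1.82)

Lepomis macrochirus > Lepomis megalotis > Lepomis cyanellus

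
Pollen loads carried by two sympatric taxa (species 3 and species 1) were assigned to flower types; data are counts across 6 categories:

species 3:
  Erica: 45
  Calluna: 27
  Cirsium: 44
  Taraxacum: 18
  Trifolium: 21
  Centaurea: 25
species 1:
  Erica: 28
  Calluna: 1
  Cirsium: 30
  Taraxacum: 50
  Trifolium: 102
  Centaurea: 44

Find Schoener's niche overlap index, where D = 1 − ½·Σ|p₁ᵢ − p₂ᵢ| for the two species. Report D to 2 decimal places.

Proportions for species 3 (n=180): 45/180=0.2500, 27/180=0.1500, 44/180=0.2444, 18/180=0.1000, 21/180=0.1167, 25/180=0.1389
Proportions for species 1 (n=255): 28/255=0.1098, 1/255=0.0039, 30/255=0.1176, 50/255=0.1961, 102/255=0.4000, 44/255=0.1725
Σ|p₁ᵢ − p₂ᵢ| = 0.1402 + 0.1461 + 0.1268 + 0.0961 + 0.2833 + 0.0336 = 0.8261
D = 1 − ½ × 0.8261 = 1 − 0.41305 = 0.58695

0.59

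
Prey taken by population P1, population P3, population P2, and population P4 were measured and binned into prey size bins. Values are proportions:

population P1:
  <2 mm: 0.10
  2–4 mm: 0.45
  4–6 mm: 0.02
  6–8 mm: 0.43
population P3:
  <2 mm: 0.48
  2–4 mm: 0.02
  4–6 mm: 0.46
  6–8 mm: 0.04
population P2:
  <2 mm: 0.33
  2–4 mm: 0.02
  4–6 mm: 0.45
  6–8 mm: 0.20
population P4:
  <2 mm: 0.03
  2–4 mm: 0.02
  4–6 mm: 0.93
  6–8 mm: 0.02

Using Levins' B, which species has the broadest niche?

population P2

Σp_P1ᵢ² = 0.10² + 0.45² + 0.02² + 0.43² = 0.0100 + 0.2025 + 0.0004 + 0.1849 = 0.3978
B_P1 = 1 / 0.3978 = 2.5138
Σp_P3ᵢ² = 0.48² + 0.02² + 0.46² + 0.04² = 0.2304 + 0.0004 + 0.2116 + 0.0016 = 0.4440
B_P3 = 1 / 0.4440 = 2.2523
Σp_P2ᵢ² = 0.33² + 0.02² + 0.45² + 0.20² = 0.1089 + 0.0004 + 0.2025 + 0.0400 = 0.3518
B_P2 = 1 / 0.3518 = 2.8425
Σp_P4ᵢ² = 0.03² + 0.02² + 0.93² + 0.02² = 0.0009 + 0.0004 + 0.8649 + 0.0004 = 0.8666
B_P4 = 1 / 0.8666 = 1.1539
Highest B → broadest niche (most generalist): population P2 (B = 2.84).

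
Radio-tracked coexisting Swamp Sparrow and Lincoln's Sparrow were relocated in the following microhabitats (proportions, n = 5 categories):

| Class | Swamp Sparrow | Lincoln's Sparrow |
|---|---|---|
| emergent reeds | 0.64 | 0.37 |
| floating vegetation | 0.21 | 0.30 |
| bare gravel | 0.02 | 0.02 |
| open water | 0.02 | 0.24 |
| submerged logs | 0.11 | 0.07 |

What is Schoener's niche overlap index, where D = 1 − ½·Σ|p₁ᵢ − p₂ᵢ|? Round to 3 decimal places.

0.690

Σ|p₁ᵢ − p₂ᵢ| = 0.27 + 0.09 + 0.00 + 0.22 + 0.04 = 0.62
D = 1 − ½ × 0.62 = 1 − 0.310 = 0.69000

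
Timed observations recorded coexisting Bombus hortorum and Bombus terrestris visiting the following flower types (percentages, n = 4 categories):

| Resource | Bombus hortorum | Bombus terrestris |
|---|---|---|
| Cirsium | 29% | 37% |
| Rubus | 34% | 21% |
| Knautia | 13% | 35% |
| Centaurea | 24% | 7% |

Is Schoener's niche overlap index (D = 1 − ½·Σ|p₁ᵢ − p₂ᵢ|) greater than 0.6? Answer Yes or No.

Yes

Convert percentages to proportions (divide by 100).
Σ|p₁ᵢ − p₂ᵢ| = 0.08 + 0.13 + 0.22 + 0.17 = 0.60
D = 1 − ½ × 0.60 = 1 − 0.300 = 0.7000
D = 0.7000 > 0.6 → Yes.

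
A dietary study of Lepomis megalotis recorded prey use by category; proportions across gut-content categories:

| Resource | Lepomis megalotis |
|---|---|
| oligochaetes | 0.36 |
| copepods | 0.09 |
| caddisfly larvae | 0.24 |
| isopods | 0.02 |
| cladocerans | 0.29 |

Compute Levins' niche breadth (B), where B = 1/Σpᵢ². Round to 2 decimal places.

Σpᵢ² = 0.36² + 0.09² + 0.24² + 0.02² + 0.29² = 0.1296 + 0.0081 + 0.0576 + 0.0004 + 0.0841 = 0.2798
B = 1 / 0.2798 = 3.5740

3.57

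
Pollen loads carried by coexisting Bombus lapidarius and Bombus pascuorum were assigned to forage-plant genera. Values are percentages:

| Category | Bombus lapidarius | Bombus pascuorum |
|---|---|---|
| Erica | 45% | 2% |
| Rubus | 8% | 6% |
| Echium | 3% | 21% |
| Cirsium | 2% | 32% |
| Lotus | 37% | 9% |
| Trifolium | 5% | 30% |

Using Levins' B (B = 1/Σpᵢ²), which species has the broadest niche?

Bombus pascuorum

Convert percentages to proportions (divide by 100).
Σp_lapiᵢ² = 0.45² + 0.08² + 0.03² + 0.02² + 0.37² + 0.05² = 0.2025 + 0.0064 + 0.0009 + 0.0004 + 0.1369 + 0.0025 = 0.3496
B_lapi = 1 / 0.3496 = 2.8604
Σp_pascᵢ² = 0.02² + 0.06² + 0.21² + 0.32² + 0.09² + 0.30² = 0.0004 + 0.0036 + 0.0441 + 0.1024 + 0.0081 + 0.0900 = 0.2486
B_pasc = 1 / 0.2486 = 4.0225
Highest B → broadest niche (most generalist): Bombus pascuorum (B = 4.02).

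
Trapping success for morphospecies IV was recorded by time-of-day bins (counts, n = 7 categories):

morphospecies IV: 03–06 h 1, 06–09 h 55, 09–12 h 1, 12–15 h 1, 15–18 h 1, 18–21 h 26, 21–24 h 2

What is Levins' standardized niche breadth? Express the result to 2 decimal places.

0.17

Proportions for morphospecies IV (n=87): 1/87=0.0115, 55/87=0.6322, 1/87=0.0115, 1/87=0.0115, 1/87=0.0115, 26/87=0.2989, 2/87=0.0230
Σpᵢ² = 0.0115² + 0.6322² + 0.0115² + 0.0115² + 0.0115² + 0.2989² + 0.0230² = 0.000132 + 0.399677 + 0.000132 + 0.000132 + 0.000132 + 0.089341 + 0.000529 = 0.490075
B = 1 / 0.490075 = 2.0405
Bₛ = (B − 1)/(n − 1) = (2.0405 − 1)/(7 − 1) = 1.0405/6 = 0.1734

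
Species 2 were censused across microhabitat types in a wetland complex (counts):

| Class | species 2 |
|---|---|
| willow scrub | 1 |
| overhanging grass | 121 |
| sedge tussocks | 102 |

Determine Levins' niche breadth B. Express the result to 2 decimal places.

2.00

Proportions for species 2 (n=224): 1/224=0.0045, 121/224=0.5402, 102/224=0.4554
Σpᵢ² = 0.0045² + 0.5402² + 0.4554² = 0.000020 + 0.291816 + 0.207389 = 0.499225
B = 1 / 0.499225 = 2.0031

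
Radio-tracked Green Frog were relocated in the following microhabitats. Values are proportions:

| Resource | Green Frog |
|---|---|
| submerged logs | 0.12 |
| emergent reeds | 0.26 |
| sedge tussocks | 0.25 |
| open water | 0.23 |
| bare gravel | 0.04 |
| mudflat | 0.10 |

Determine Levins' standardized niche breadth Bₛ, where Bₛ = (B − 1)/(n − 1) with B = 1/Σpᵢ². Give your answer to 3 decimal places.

Σpᵢ² = 0.12² + 0.26² + 0.25² + 0.23² + 0.04² + 0.10² = 0.0144 + 0.0676 + 0.0625 + 0.0529 + 0.0016 + 0.0100 = 0.2090
B = 1 / 0.2090 = 4.78469
Bₛ = (B − 1)/(n − 1) = (4.78469 − 1)/(6 − 1) = 3.78469/5 = 0.75694

0.757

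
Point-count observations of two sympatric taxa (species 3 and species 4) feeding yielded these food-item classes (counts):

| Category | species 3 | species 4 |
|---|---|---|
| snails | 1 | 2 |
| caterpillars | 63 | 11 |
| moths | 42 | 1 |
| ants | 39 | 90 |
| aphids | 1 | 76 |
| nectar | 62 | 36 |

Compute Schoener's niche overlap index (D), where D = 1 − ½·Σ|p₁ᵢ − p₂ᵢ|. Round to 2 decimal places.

0.42

Proportions for species 3 (n=208): 1/208=0.0048, 63/208=0.3029, 42/208=0.2019, 39/208=0.1875, 1/208=0.0048, 62/208=0.2981
Proportions for species 4 (n=216): 2/216=0.0093, 11/216=0.0509, 1/216=0.0046, 90/216=0.4167, 76/216=0.3519, 36/216=0.1667
Σ|p₁ᵢ − p₂ᵢ| = 0.0045 + 0.2520 + 0.1973 + 0.2292 + 0.3471 + 0.1314 = 1.1615
D = 1 − ½ × 1.1615 = 1 − 0.58075 = 0.41925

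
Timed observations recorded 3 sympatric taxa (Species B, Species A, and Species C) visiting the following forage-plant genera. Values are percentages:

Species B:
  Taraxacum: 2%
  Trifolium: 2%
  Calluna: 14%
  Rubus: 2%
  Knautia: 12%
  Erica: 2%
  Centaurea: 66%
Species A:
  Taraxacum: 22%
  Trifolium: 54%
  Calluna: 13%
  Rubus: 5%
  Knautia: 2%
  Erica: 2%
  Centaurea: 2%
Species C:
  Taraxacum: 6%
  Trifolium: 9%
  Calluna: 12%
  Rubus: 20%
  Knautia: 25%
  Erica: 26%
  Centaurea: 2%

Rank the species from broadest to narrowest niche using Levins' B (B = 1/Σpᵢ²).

Species C > Species A > Species B

Convert percentages to proportions (divide by 100).
Σp_Bᵢ² = 0.02² + 0.02² + 0.14² + 0.02² + 0.12² + 0.02² + 0.66² = 0.0004 + 0.0004 + 0.0196 + 0.0004 + 0.0144 + 0.0004 + 0.4356 = 0.4712
B_B = 1 / 0.4712 = 2.1222
Σp_Aᵢ² = 0.22² + 0.54² + 0.13² + 0.05² + 0.02² + 0.02² + 0.02² = 0.0484 + 0.2916 + 0.0169 + 0.0025 + 0.0004 + 0.0004 + 0.0004 = 0.3606
B_A = 1 / 0.3606 = 2.7732
Σp_Cᵢ² = 0.06² + 0.09² + 0.12² + 0.20² + 0.25² + 0.26² + 0.02² = 0.0036 + 0.0081 + 0.0144 + 0.0400 + 0.0625 + 0.0676 + 0.0004 = 0.1966
B_C = 1 / 0.1966 = 5.0865
Ranking by B (broadest → narrowest): Species C (5.09) > Species A (2.77) > Species B (2.12)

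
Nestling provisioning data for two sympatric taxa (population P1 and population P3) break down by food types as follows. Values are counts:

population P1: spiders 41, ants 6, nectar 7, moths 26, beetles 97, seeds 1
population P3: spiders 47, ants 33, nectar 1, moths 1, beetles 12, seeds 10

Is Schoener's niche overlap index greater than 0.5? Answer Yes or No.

No

Proportions for population P1 (n=178): 41/178=0.2303, 6/178=0.0337, 7/178=0.0393, 26/178=0.1461, 97/178=0.5449, 1/178=0.0056
Proportions for population P3 (n=104): 47/104=0.4519, 33/104=0.3173, 1/104=0.0096, 1/104=0.0096, 12/104=0.1154, 10/104=0.0962
Σ|p₁ᵢ − p₂ᵢ| = 0.2216 + 0.2836 + 0.0297 + 0.1365 + 0.4295 + 0.0906 = 1.1915
D = 1 − ½ × 1.1915 = 1 − 0.59575 = 0.40425
D = 0.40425 < 0.5 → No.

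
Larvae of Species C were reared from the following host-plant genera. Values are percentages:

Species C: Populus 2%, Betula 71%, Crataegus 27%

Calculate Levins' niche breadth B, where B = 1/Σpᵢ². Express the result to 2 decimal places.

1.73

Convert percentages to proportions (divide by 100).
Σpᵢ² = 0.02² + 0.71² + 0.27² = 0.0004 + 0.5041 + 0.0729 = 0.5774
B = 1 / 0.5774 = 1.7319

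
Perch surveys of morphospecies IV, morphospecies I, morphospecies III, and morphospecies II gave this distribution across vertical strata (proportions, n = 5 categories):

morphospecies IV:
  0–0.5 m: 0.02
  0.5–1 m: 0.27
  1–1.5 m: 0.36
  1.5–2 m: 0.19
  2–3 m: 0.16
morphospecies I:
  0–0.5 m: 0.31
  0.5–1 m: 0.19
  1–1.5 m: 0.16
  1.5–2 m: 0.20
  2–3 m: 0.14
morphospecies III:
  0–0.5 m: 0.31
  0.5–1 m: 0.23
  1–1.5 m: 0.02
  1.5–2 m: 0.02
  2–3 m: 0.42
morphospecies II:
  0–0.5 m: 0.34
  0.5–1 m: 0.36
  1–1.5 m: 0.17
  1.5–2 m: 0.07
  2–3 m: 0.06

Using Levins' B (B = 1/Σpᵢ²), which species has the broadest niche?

Σp_IVᵢ² = 0.02² + 0.27² + 0.36² + 0.19² + 0.16² = 0.0004 + 0.0729 + 0.1296 + 0.0361 + 0.0256 = 0.2646
B_IV = 1 / 0.2646 = 3.7793
Σp_Iᵢ² = 0.31² + 0.19² + 0.16² + 0.20² + 0.14² = 0.0961 + 0.0361 + 0.0256 + 0.0400 + 0.0196 = 0.2174
B_I = 1 / 0.2174 = 4.5998
Σp_IIIᵢ² = 0.31² + 0.23² + 0.02² + 0.02² + 0.42² = 0.0961 + 0.0529 + 0.0004 + 0.0004 + 0.1764 = 0.3262
B_III = 1 / 0.3262 = 3.0656
Σp_IIᵢ² = 0.34² + 0.36² + 0.17² + 0.07² + 0.06² = 0.1156 + 0.1296 + 0.0289 + 0.0049 + 0.0036 = 0.2826
B_II = 1 / 0.2826 = 3.5386
Highest B → broadest niche (most generalist): morphospecies I (B = 4.60).

morphospecies I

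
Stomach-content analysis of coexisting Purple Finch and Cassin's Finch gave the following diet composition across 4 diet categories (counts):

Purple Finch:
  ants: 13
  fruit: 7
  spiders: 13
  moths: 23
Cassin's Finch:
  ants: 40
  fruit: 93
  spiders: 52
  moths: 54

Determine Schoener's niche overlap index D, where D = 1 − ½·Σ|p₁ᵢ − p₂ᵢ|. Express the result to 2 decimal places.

Proportions for Purple Finch (n=56): 13/56=0.2321, 7/56=0.1250, 13/56=0.2321, 23/56=0.4107
Proportions for Cassin's Finch (n=239): 40/239=0.1674, 93/239=0.3891, 52/239=0.2176, 54/239=0.2259
Σ|p₁ᵢ − p₂ᵢ| = 0.0647 + 0.2641 + 0.0145 + 0.1848 = 0.5281
D = 1 − ½ × 0.5281 = 1 − 0.26405 = 0.73595

0.74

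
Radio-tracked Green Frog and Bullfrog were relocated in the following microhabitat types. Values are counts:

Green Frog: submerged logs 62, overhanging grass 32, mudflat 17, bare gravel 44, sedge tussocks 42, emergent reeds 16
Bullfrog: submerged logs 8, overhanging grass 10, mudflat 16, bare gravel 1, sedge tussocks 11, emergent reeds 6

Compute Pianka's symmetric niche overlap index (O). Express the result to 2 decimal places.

Proportions for Green Frog (n=213): 62/213=0.2911, 32/213=0.1502, 17/213=0.0798, 44/213=0.2066, 42/213=0.1972, 16/213=0.0751
Proportions for Bullfrog (n=52): 8/52=0.1538, 10/52=0.1923, 16/52=0.3077, 1/52=0.0192, 11/52=0.2115, 6/52=0.1154
Σ p₁ᵢp₂ᵢ = 0.044771 + 0.028883 + 0.024554 + 0.003967 + 0.041708 + 0.008667 = 0.152550
Σp_1ᵢ² = 0.2911² + 0.1502² + 0.0798² + 0.2066² + 0.1972² + 0.0751² = 0.084739 + 0.022560 + 0.006368 + 0.042684 + 0.038888 + 0.005640 = 0.200879
Σp_2ᵢ² = 0.1538² + 0.1923² + 0.3077² + 0.0192² + 0.2115² + 0.1154² = 0.023654 + 0.036979 + 0.094679 + 0.000369 + 0.044732 + 0.013317 = 0.213730
O = 0.152550 / √(0.200879 × 0.213730) = 0.152550 / 0.2072049 = 0.7362

0.74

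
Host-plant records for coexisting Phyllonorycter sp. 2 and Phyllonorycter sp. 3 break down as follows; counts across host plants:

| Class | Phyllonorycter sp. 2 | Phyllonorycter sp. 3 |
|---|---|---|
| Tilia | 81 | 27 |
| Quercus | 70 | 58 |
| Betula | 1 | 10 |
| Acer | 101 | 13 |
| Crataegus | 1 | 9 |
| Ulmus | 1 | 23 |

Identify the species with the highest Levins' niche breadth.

Phyllonorycter sp. 3

Proportions for Phyllonorycter sp. 2 (n=255): 81/255=0.3176, 70/255=0.2745, 1/255=0.0039, 101/255=0.3961, 1/255=0.0039, 1/255=0.0039
Proportions for Phyllonorycter sp. 3 (n=140): 27/140=0.1929, 58/140=0.4143, 10/140=0.0714, 13/140=0.0929, 9/140=0.0643, 23/140=0.1643
Σp_2ᵢ² = 0.3176² + 0.2745² + 0.0039² + 0.3961² + 0.0039² + 0.0039² = 0.100870 + 0.075350 + 0.000015 + 0.156895 + 0.000015 + 0.000015 = 0.333160
B_2 = 1 / 0.333160 = 3.0016
Σp_3ᵢ² = 0.1929² + 0.4143² + 0.0714² + 0.0929² + 0.0643² + 0.1643² = 0.037210 + 0.171644 + 0.005098 + 0.008630 + 0.004134 + 0.026994 = 0.253710
B_3 = 1 / 0.253710 = 3.9415
Highest B → broadest niche (most generalist): Phyllonorycter sp. 3 (B = 3.94).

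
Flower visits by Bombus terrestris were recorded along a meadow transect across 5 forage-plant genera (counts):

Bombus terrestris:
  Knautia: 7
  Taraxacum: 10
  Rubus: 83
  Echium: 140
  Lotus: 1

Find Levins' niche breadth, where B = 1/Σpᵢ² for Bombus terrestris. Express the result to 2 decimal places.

2.18

Proportions for Bombus terrestris (n=241): 7/241=0.0290, 10/241=0.0415, 83/241=0.3444, 140/241=0.5809, 1/241=0.0041
Σpᵢ² = 0.0290² + 0.0415² + 0.3444² + 0.5809² + 0.0041² = 0.000841 + 0.001722 + 0.118611 + 0.337445 + 0.000017 = 0.458636
B = 1 / 0.458636 = 2.1804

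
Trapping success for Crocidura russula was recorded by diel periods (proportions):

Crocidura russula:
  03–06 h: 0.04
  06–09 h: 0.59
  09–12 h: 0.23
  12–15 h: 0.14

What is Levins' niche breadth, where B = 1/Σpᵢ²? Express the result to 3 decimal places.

2.369

Σpᵢ² = 0.04² + 0.59² + 0.23² + 0.14² = 0.0016 + 0.3481 + 0.0529 + 0.0196 = 0.4222
B = 1 / 0.4222 = 2.36855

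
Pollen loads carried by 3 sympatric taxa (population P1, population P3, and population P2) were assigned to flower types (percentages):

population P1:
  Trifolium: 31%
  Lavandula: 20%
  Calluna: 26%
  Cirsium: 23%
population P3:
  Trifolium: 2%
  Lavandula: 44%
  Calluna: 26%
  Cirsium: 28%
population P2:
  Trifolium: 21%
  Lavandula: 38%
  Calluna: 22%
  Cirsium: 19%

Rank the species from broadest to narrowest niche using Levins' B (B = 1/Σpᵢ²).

Convert percentages to proportions (divide by 100).
Σp_P1ᵢ² = 0.31² + 0.20² + 0.26² + 0.23² = 0.0961 + 0.0400 + 0.0676 + 0.0529 = 0.2566
B_P1 = 1 / 0.2566 = 3.8971
Σp_P3ᵢ² = 0.02² + 0.44² + 0.26² + 0.28² = 0.0004 + 0.1936 + 0.0676 + 0.0784 = 0.3400
B_P3 = 1 / 0.3400 = 2.9412
Σp_P2ᵢ² = 0.21² + 0.38² + 0.22² + 0.19² = 0.0441 + 0.1444 + 0.0484 + 0.0361 = 0.2730
B_P2 = 1 / 0.2730 = 3.6630
Ranking by B (broadest → narrowest): population P1 (3.90) > population P2 (3.66) > population P3 (2.94)

population P1 > population P2 > population P3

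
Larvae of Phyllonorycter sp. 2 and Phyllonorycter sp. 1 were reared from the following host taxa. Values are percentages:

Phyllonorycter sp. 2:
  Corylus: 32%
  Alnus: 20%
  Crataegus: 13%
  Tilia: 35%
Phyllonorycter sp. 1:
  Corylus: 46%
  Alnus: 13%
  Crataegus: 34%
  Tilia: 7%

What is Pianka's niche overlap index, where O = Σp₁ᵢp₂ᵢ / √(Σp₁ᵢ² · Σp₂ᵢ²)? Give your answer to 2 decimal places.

Convert percentages to proportions (divide by 100).
Σ p₁ᵢp₂ᵢ = 0.1472 + 0.0260 + 0.0442 + 0.0245 = 0.2419
Σp_1ᵢ² = 0.32² + 0.20² + 0.13² + 0.35² = 0.1024 + 0.0400 + 0.0169 + 0.1225 = 0.2818
Σp_2ᵢ² = 0.46² + 0.13² + 0.34² + 0.07² = 0.2116 + 0.0169 + 0.1156 + 0.0049 = 0.3490
O = 0.2419 / √(0.2818 × 0.3490) = 0.2419 / 0.31361 = 0.7713

0.77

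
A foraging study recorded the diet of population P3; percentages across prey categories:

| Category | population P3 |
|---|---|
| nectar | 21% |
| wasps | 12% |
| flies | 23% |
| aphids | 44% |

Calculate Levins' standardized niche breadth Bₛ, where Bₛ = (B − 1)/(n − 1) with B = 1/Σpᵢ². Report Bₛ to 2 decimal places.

Convert percentages to proportions (divide by 100).
Σpᵢ² = 0.21² + 0.12² + 0.23² + 0.44² = 0.0441 + 0.0144 + 0.0529 + 0.1936 = 0.3050
B = 1 / 0.3050 = 3.2787
Bₛ = (B − 1)/(n − 1) = (3.2787 − 1)/(4 − 1) = 2.2787/3 = 0.7596

0.76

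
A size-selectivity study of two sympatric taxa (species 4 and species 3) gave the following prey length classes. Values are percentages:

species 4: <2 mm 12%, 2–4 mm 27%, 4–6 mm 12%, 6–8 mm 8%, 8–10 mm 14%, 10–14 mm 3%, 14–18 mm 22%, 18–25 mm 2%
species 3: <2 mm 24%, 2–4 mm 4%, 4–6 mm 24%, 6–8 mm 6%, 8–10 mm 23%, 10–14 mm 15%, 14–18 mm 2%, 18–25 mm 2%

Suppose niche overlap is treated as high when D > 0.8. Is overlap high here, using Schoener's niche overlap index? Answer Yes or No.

No

Convert percentages to proportions (divide by 100).
Σ|p₁ᵢ − p₂ᵢ| = 0.12 + 0.23 + 0.12 + 0.02 + 0.09 + 0.12 + 0.20 + 0.00 = 0.90
D = 1 − ½ × 0.90 = 1 − 0.450 = 0.5500
D = 0.5500 < 0.8 → No.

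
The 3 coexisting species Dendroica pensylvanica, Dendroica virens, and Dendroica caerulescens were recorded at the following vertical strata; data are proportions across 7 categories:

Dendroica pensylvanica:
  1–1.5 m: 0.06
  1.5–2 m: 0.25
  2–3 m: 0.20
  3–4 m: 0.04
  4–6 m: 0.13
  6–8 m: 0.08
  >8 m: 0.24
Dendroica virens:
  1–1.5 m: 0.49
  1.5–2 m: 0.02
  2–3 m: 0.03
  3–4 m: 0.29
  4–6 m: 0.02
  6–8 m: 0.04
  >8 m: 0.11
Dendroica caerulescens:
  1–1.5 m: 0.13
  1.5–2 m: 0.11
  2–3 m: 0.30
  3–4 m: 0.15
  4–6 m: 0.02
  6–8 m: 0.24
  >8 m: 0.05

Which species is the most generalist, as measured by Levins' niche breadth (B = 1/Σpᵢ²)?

Σp_pensᵢ² = 0.06² + 0.25² + 0.20² + 0.04² + 0.13² + 0.08² + 0.24² = 0.0036 + 0.0625 + 0.0400 + 0.0016 + 0.0169 + 0.0064 + 0.0576 = 0.1886
B_pens = 1 / 0.1886 = 5.3022
Σp_vireᵢ² = 0.49² + 0.02² + 0.03² + 0.29² + 0.02² + 0.04² + 0.11² = 0.2401 + 0.0004 + 0.0009 + 0.0841 + 0.0004 + 0.0016 + 0.0121 = 0.3396
B_vire = 1 / 0.3396 = 2.9446
Σp_caerᵢ² = 0.13² + 0.11² + 0.30² + 0.15² + 0.02² + 0.24² + 0.05² = 0.0169 + 0.0121 + 0.0900 + 0.0225 + 0.0004 + 0.0576 + 0.0025 = 0.2020
B_caer = 1 / 0.2020 = 4.9505
Highest B → broadest niche (most generalist): Dendroica pensylvanica (B = 5.30).

Dendroica pensylvanica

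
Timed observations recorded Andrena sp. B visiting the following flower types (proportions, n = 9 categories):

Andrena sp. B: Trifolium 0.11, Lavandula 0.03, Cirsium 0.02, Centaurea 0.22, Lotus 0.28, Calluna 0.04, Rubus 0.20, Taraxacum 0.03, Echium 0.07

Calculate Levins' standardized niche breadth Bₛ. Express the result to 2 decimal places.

Σpᵢ² = 0.11² + 0.03² + 0.02² + 0.22² + 0.28² + 0.04² + 0.20² + 0.03² + 0.07² = 0.0121 + 0.0009 + 0.0004 + 0.0484 + 0.0784 + 0.0016 + 0.0400 + 0.0009 + 0.0049 = 0.1876
B = 1 / 0.1876 = 5.3305
Bₛ = (B − 1)/(n − 1) = (5.3305 − 1)/(9 − 1) = 4.3305/8 = 0.5413

0.54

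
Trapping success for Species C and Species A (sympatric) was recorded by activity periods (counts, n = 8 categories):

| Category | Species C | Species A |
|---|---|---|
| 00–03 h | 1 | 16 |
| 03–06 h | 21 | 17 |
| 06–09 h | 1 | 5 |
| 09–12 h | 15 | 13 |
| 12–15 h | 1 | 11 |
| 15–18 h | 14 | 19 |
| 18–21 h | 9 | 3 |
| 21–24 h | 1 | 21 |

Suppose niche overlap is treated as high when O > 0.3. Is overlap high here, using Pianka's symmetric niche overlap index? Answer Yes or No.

Yes

Proportions for Species C (n=63): 1/63=0.0159, 21/63=0.3333, 1/63=0.0159, 15/63=0.2381, 1/63=0.0159, 14/63=0.2222, 9/63=0.1429, 1/63=0.0159
Proportions for Species A (n=105): 16/105=0.1524, 17/105=0.1619, 5/105=0.0476, 13/105=0.1238, 11/105=0.1048, 19/105=0.1810, 3/105=0.0286, 21/105=0.2000
Σ p₁ᵢp₂ᵢ = 0.002423 + 0.053961 + 0.000757 + 0.029477 + 0.001666 + 0.040218 + 0.004087 + 0.003180 = 0.135769
Σp_1ᵢ² = 0.0159² + 0.3333² + 0.0159² + 0.2381² + 0.0159² + 0.2222² + 0.1429² + 0.0159² = 0.000253 + 0.111089 + 0.000253 + 0.056692 + 0.000253 + 0.049373 + 0.020420 + 0.000253 = 0.238586
Σp_2ᵢ² = 0.1524² + 0.1619² + 0.0476² + 0.1238² + 0.1048² + 0.1810² + 0.0286² + 0.2000² = 0.023226 + 0.026212 + 0.002266 + 0.015326 + 0.010983 + 0.032761 + 0.000818 + 0.040000 = 0.151592
O = 0.135769 / √(0.238586 × 0.151592) = 0.135769 / 0.1901782 = 0.7139
O = 0.7139 > 0.3 → Yes.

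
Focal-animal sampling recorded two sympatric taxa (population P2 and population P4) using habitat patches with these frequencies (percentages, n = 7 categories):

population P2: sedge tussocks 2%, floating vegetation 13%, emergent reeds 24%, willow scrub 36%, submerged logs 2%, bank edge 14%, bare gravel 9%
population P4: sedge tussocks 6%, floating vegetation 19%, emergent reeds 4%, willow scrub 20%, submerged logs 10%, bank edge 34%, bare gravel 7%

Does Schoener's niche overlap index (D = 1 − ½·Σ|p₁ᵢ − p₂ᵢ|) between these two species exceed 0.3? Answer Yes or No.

Convert percentages to proportions (divide by 100).
Σ|p₁ᵢ − p₂ᵢ| = 0.04 + 0.06 + 0.20 + 0.16 + 0.08 + 0.20 + 0.02 = 0.76
D = 1 − ½ × 0.76 = 1 − 0.380 = 0.6200
D = 0.6200 > 0.3 → Yes.

Yes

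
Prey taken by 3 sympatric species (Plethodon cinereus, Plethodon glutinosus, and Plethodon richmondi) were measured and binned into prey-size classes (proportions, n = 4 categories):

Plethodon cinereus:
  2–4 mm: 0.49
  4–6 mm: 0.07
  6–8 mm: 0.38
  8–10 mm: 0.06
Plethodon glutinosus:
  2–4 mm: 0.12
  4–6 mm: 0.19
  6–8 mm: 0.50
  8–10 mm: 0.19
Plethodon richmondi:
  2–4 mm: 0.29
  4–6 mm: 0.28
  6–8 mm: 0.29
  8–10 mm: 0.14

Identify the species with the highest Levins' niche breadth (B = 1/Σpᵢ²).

Plethodon richmondi

Σp_cineᵢ² = 0.49² + 0.07² + 0.38² + 0.06² = 0.2401 + 0.0049 + 0.1444 + 0.0036 = 0.3930
B_cine = 1 / 0.3930 = 2.5445
Σp_glutᵢ² = 0.12² + 0.19² + 0.50² + 0.19² = 0.0144 + 0.0361 + 0.2500 + 0.0361 = 0.3366
B_glut = 1 / 0.3366 = 2.9709
Σp_richᵢ² = 0.29² + 0.28² + 0.29² + 0.14² = 0.0841 + 0.0784 + 0.0841 + 0.0196 = 0.2662
B_rich = 1 / 0.2662 = 3.7566
Highest B → broadest niche (most generalist): Plethodon richmondi (B = 3.76).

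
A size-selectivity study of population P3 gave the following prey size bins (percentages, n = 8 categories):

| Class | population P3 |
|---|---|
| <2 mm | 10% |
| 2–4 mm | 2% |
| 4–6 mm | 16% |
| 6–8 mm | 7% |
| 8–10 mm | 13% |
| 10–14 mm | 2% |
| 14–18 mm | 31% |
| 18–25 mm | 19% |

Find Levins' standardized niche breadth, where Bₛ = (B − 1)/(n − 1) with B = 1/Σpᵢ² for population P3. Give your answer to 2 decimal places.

Convert percentages to proportions (divide by 100).
Σpᵢ² = 0.10² + 0.02² + 0.16² + 0.07² + 0.13² + 0.02² + 0.31² + 0.19² = 0.0100 + 0.0004 + 0.0256 + 0.0049 + 0.0169 + 0.0004 + 0.0961 + 0.0361 = 0.1904
B = 1 / 0.1904 = 5.2521
Bₛ = (B − 1)/(n − 1) = (5.2521 − 1)/(8 − 1) = 4.2521/7 = 0.6074

0.61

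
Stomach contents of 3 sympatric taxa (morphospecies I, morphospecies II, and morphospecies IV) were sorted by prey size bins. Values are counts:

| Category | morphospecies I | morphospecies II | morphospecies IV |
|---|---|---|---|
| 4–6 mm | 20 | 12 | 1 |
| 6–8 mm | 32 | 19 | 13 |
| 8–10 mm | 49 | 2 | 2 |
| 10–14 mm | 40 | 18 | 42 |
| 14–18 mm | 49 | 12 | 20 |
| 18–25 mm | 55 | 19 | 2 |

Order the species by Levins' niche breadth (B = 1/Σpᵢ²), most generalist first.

morphospecies I > morphospecies II > morphospecies IV

Proportions for morphospecies I (n=245): 20/245=0.0816, 32/245=0.1306, 49/245=0.2000, 40/245=0.1633, 49/245=0.2000, 55/245=0.2245
Proportions for morphospecies II (n=82): 12/82=0.1463, 19/82=0.2317, 2/82=0.0244, 18/82=0.2195, 12/82=0.1463, 19/82=0.2317
Proportions for morphospecies IV (n=80): 1/80=0.0125, 13/80=0.1625, 2/80=0.0250, 42/80=0.5250, 20/80=0.2500, 2/80=0.0250
Σp_Iᵢ² = 0.0816² + 0.1306² + 0.2000² + 0.1633² + 0.2000² + 0.2245² = 0.006659 + 0.017056 + 0.040000 + 0.026667 + 0.040000 + 0.050400 = 0.180782
B_I = 1 / 0.180782 = 5.5315
Σp_IIᵢ² = 0.1463² + 0.2317² + 0.0244² + 0.2195² + 0.1463² + 0.2317² = 0.021404 + 0.053685 + 0.000595 + 0.048180 + 0.021404 + 0.053685 = 0.198953
B_II = 1 / 0.198953 = 5.0263
Σp_IVᵢ² = 0.0125² + 0.1625² + 0.0250² + 0.5250² + 0.2500² + 0.0250² = 0.000156 + 0.026406 + 0.000625 + 0.275625 + 0.062500 + 0.000625 = 0.365937
B_IV = 1 / 0.365937 = 2.7327
Ranking by B (broadest → narrowest): morphospecies I (5.53) > morphospecies II (5.03) > morphospecies IV (2.73)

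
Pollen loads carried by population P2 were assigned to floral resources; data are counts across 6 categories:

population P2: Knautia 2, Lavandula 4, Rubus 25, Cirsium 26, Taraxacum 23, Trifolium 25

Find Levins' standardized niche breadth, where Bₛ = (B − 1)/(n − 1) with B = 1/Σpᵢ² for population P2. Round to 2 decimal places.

0.69

Proportions for population P2 (n=105): 2/105=0.0190, 4/105=0.0381, 25/105=0.2381, 26/105=0.2476, 23/105=0.2190, 25/105=0.2381
Σpᵢ² = 0.0190² + 0.0381² + 0.2381² + 0.2476² + 0.2190² + 0.2381² = 0.000361 + 0.001452 + 0.056692 + 0.061306 + 0.047961 + 0.056692 = 0.224464
B = 1 / 0.224464 = 4.4551
Bₛ = (B − 1)/(n − 1) = (4.4551 − 1)/(6 − 1) = 3.4551/5 = 0.6910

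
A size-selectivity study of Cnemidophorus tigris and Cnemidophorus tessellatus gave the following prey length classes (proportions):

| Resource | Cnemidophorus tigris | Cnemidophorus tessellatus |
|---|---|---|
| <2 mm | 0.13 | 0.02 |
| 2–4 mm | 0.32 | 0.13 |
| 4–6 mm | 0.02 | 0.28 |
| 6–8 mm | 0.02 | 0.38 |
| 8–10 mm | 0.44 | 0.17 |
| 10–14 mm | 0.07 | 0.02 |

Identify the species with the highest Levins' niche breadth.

Cnemidophorus tessellatus

Σp_tigrᵢ² = 0.13² + 0.32² + 0.02² + 0.02² + 0.44² + 0.07² = 0.0169 + 0.1024 + 0.0004 + 0.0004 + 0.1936 + 0.0049 = 0.3186
B_tigr = 1 / 0.3186 = 3.1387
Σp_tessᵢ² = 0.02² + 0.13² + 0.28² + 0.38² + 0.17² + 0.02² = 0.0004 + 0.0169 + 0.0784 + 0.1444 + 0.0289 + 0.0004 = 0.2694
B_tess = 1 / 0.2694 = 3.7120
Highest B → broadest niche (most generalist): Cnemidophorus tessellatus (B = 3.71).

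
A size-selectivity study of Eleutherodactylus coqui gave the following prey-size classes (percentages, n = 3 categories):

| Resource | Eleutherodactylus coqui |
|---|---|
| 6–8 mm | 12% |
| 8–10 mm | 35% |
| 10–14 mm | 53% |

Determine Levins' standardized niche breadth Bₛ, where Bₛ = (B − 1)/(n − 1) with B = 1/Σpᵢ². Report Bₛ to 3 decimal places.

0.697

Convert percentages to proportions (divide by 100).
Σpᵢ² = 0.12² + 0.35² + 0.53² = 0.0144 + 0.1225 + 0.2809 = 0.4178
B = 1 / 0.4178 = 2.39349
Bₛ = (B − 1)/(n − 1) = (2.39349 − 1)/(3 − 1) = 1.39349/2 = 0.69675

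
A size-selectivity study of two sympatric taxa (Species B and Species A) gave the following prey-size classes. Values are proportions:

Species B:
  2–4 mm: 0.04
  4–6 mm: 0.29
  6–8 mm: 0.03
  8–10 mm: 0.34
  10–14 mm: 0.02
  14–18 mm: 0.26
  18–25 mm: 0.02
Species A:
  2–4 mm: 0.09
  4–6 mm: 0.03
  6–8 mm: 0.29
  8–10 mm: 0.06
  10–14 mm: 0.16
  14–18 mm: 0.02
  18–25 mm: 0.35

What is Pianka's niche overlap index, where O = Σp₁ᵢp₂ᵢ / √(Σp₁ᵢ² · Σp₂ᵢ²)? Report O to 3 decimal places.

Σ p₁ᵢp₂ᵢ = 0.0036 + 0.0087 + 0.0087 + 0.0204 + 0.0032 + 0.0052 + 0.0070 = 0.0568
Σp_1ᵢ² = 0.04² + 0.29² + 0.03² + 0.34² + 0.02² + 0.26² + 0.02² = 0.0016 + 0.0841 + 0.0009 + 0.1156 + 0.0004 + 0.0676 + 0.0004 = 0.2706
Σp_2ᵢ² = 0.09² + 0.03² + 0.29² + 0.06² + 0.16² + 0.02² + 0.35² = 0.0081 + 0.0009 + 0.0841 + 0.0036 + 0.0256 + 0.0004 + 0.1225 = 0.2452
O = 0.0568 / √(0.2706 × 0.2452) = 0.0568 / 0.257587 = 0.22051

0.221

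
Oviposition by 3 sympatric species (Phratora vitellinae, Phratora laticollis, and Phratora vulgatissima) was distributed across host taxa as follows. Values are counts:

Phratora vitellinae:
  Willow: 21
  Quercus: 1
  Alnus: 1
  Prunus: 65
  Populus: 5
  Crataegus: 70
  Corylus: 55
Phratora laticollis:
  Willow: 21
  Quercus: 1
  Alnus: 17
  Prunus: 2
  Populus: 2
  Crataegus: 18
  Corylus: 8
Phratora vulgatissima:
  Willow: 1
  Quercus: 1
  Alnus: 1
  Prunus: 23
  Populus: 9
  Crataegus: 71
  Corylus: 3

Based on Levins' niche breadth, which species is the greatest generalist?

Phratora laticollis

Proportions for Phratora vitellinae (n=218): 21/218=0.0963, 1/218=0.0046, 1/218=0.0046, 65/218=0.2982, 5/218=0.0229, 70/218=0.3211, 55/218=0.2523
Proportions for Phratora laticollis (n=69): 21/69=0.3043, 1/69=0.0145, 17/69=0.2464, 2/69=0.0290, 2/69=0.0290, 18/69=0.2609, 8/69=0.1159
Proportions for Phratora vulgatissima (n=109): 1/109=0.0092, 1/109=0.0092, 1/109=0.0092, 23/109=0.2110, 9/109=0.0826, 71/109=0.6514, 3/109=0.0275
Σp_viteᵢ² = 0.0963² + 0.0046² + 0.0046² + 0.2982² + 0.0229² + 0.3211² + 0.2523² = 0.009274 + 0.000021 + 0.000021 + 0.088923 + 0.000524 + 0.103105 + 0.063655 = 0.265523
B_vite = 1 / 0.265523 = 3.7662
Σp_latiᵢ² = 0.3043² + 0.0145² + 0.2464² + 0.0290² + 0.0290² + 0.2609² + 0.1159² = 0.092598 + 0.000210 + 0.060713 + 0.000841 + 0.000841 + 0.068069 + 0.013433 = 0.236705
B_lati = 1 / 0.236705 = 4.2247
Σp_vulgᵢ² = 0.0092² + 0.0092² + 0.0092² + 0.2110² + 0.0826² + 0.6514² + 0.0275² = 0.000085 + 0.000085 + 0.000085 + 0.044521 + 0.006823 + 0.424322 + 0.000756 = 0.476677
B_vulg = 1 / 0.476677 = 2.0979
Highest B → broadest niche (most generalist): Phratora laticollis (B = 4.22).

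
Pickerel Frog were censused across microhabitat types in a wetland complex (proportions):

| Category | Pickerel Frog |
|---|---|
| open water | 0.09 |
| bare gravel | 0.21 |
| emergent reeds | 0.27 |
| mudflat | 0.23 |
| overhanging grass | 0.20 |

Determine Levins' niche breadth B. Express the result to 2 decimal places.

4.59

Σpᵢ² = 0.09² + 0.21² + 0.27² + 0.23² + 0.20² = 0.0081 + 0.0441 + 0.0729 + 0.0529 + 0.0400 = 0.2180
B = 1 / 0.2180 = 4.5872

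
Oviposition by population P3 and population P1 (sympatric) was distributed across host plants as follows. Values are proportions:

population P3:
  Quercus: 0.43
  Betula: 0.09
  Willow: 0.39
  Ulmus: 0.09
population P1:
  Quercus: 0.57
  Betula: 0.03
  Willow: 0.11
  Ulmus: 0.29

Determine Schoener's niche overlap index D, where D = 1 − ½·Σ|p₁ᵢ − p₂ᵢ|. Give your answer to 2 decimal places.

0.66

Σ|p₁ᵢ − p₂ᵢ| = 0.14 + 0.06 + 0.28 + 0.20 = 0.68
D = 1 − ½ × 0.68 = 1 − 0.340 = 0.6600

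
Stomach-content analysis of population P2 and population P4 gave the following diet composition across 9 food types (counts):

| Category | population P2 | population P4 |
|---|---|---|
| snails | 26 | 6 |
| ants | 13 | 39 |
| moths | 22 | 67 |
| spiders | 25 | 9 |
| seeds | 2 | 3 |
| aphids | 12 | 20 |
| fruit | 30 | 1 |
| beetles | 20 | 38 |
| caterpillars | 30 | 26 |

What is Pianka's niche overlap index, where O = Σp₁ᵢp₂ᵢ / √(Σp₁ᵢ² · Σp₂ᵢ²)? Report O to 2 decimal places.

Proportions for population P2 (n=180): 26/180=0.1444, 13/180=0.0722, 22/180=0.1222, 25/180=0.1389, 2/180=0.0111, 12/180=0.0667, 30/180=0.1667, 20/180=0.1111, 30/180=0.1667
Proportions for population P4 (n=209): 6/209=0.0287, 39/209=0.1866, 67/209=0.3206, 9/209=0.0431, 3/209=0.0144, 20/209=0.0957, 1/209=0.0048, 38/209=0.1818, 26/209=0.1244
Σ p₁ᵢp₂ᵢ = 0.004144 + 0.013473 + 0.039177 + 0.005987 + 0.000160 + 0.006383 + 0.000800 + 0.020198 + 0.020737 = 0.111059
Σp_1ᵢ² = 0.1444² + 0.0722² + 0.1222² + 0.1389² + 0.0111² + 0.0667² + 0.1667² + 0.1111² + 0.1667² = 0.020851 + 0.005213 + 0.014933 + 0.019293 + 0.000123 + 0.004449 + 0.027789 + 0.012343 + 0.027789 = 0.132783
Σp_2ᵢ² = 0.0287² + 0.1866² + 0.3206² + 0.0431² + 0.0144² + 0.0957² + 0.0048² + 0.1818² + 0.1244² = 0.000824 + 0.034820 + 0.102784 + 0.001858 + 0.000207 + 0.009158 + 0.000023 + 0.033051 + 0.015475 = 0.198200
O = 0.111059 / √(0.132783 × 0.198200) = 0.111059 / 0.1622270 = 0.6846

0.68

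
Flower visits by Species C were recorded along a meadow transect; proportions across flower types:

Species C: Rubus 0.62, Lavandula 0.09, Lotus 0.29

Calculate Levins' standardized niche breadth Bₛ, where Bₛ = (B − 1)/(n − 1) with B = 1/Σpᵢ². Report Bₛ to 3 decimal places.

0.549

Σpᵢ² = 0.62² + 0.09² + 0.29² = 0.3844 + 0.0081 + 0.0841 = 0.4766
B = 1 / 0.4766 = 2.09820
Bₛ = (B − 1)/(n − 1) = (2.09820 − 1)/(3 − 1) = 1.09820/2 = 0.54910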